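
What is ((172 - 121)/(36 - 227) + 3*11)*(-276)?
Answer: -1725552/191 ≈ -9034.3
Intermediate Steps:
((172 - 121)/(36 - 227) + 3*11)*(-276) = (51/(-191) + 33)*(-276) = (51*(-1/191) + 33)*(-276) = (-51/191 + 33)*(-276) = (6252/191)*(-276) = -1725552/191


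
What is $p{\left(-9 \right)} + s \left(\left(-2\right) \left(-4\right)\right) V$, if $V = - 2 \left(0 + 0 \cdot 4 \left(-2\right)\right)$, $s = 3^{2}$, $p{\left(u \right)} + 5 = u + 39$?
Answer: $25$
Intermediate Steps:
$p{\left(u \right)} = 34 + u$ ($p{\left(u \right)} = -5 + \left(u + 39\right) = -5 + \left(39 + u\right) = 34 + u$)
$s = 9$
$V = 0$ ($V = - 2 \left(0 + 0 \left(-2\right)\right) = - 2 \left(0 + 0\right) = \left(-2\right) 0 = 0$)
$p{\left(-9 \right)} + s \left(\left(-2\right) \left(-4\right)\right) V = \left(34 - 9\right) + 9 \left(\left(-2\right) \left(-4\right)\right) 0 = 25 + 9 \cdot 8 \cdot 0 = 25 + 72 \cdot 0 = 25 + 0 = 25$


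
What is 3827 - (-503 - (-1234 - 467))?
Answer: 2629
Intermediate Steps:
3827 - (-503 - (-1234 - 467)) = 3827 - (-503 - 1*(-1701)) = 3827 - (-503 + 1701) = 3827 - 1*1198 = 3827 - 1198 = 2629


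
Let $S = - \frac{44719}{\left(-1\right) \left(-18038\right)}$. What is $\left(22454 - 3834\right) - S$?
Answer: $\frac{335912279}{18038} \approx 18622.0$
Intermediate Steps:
$S = - \frac{44719}{18038} \approx -2.4792$
$\left(22454 - 3834\right) - S = \left(22454 - 3834\right) - - \frac{44719}{18038} = \left(22454 - 3834\right) + \frac{44719}{18038} = 18620 + \frac{44719}{18038} = \frac{335912279}{18038}$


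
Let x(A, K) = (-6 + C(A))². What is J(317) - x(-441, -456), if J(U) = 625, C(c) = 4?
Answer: 621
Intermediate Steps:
x(A, K) = 4 (x(A, K) = (-6 + 4)² = (-2)² = 4)
J(317) - x(-441, -456) = 625 - 1*4 = 625 - 4 = 621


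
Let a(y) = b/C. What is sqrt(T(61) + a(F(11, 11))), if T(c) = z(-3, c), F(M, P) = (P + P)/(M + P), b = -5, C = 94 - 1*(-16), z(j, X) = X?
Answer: 3*sqrt(3278)/22 ≈ 7.8073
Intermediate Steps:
C = 110 (C = 94 + 16 = 110)
F(M, P) = 2*P/(M + P) (F(M, P) = (2*P)/(M + P) = 2*P/(M + P))
a(y) = -1/22 (a(y) = -5/110 = -5*1/110 = -1/22)
T(c) = c
sqrt(T(61) + a(F(11, 11))) = sqrt(61 - 1/22) = sqrt(1341/22) = 3*sqrt(3278)/22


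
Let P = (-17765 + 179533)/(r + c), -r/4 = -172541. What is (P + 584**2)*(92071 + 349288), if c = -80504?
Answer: 22942763561316838/152415 ≈ 1.5053e+11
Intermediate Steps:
r = 690164 (r = -4*(-172541) = 690164)
P = 40442/152415 (P = (-17765 + 179533)/(690164 - 80504) = 161768/609660 = 161768*(1/609660) = 40442/152415 ≈ 0.26534)
(P + 584**2)*(92071 + 349288) = (40442/152415 + 584**2)*(92071 + 349288) = (40442/152415 + 341056)*441359 = (51982090682/152415)*441359 = 22942763561316838/152415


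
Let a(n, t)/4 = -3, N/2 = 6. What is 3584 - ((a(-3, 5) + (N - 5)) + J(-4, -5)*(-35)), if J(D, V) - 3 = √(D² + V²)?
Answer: 3694 + 35*√41 ≈ 3918.1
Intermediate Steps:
N = 12 (N = 2*6 = 12)
a(n, t) = -12 (a(n, t) = 4*(-3) = -12)
J(D, V) = 3 + √(D² + V²)
3584 - ((a(-3, 5) + (N - 5)) + J(-4, -5)*(-35)) = 3584 - ((-12 + (12 - 5)) + (3 + √((-4)² + (-5)²))*(-35)) = 3584 - ((-12 + 7) + (3 + √(16 + 25))*(-35)) = 3584 - (-5 + (3 + √41)*(-35)) = 3584 - (-5 + (-105 - 35*√41)) = 3584 - (-110 - 35*√41) = 3584 + (110 + 35*√41) = 3694 + 35*√41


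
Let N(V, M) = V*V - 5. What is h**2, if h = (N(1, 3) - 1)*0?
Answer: 0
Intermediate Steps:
N(V, M) = -5 + V**2 (N(V, M) = V**2 - 5 = -5 + V**2)
h = 0 (h = ((-5 + 1**2) - 1)*0 = ((-5 + 1) - 1)*0 = (-4 - 1)*0 = -5*0 = 0)
h**2 = 0**2 = 0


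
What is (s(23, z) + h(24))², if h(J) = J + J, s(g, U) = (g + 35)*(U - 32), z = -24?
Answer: 10240000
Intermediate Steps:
s(g, U) = (-32 + U)*(35 + g) (s(g, U) = (35 + g)*(-32 + U) = (-32 + U)*(35 + g))
h(J) = 2*J
(s(23, z) + h(24))² = ((-1120 - 32*23 + 35*(-24) - 24*23) + 2*24)² = ((-1120 - 736 - 840 - 552) + 48)² = (-3248 + 48)² = (-3200)² = 10240000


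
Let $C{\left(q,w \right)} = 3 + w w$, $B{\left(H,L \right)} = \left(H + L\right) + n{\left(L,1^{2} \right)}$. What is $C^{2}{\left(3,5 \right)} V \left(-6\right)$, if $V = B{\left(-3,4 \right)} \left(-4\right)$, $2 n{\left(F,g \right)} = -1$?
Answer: $9408$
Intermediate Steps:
$n{\left(F,g \right)} = - \frac{1}{2}$ ($n{\left(F,g \right)} = \frac{1}{2} \left(-1\right) = - \frac{1}{2}$)
$B{\left(H,L \right)} = - \frac{1}{2} + H + L$ ($B{\left(H,L \right)} = \left(H + L\right) - \frac{1}{2} = - \frac{1}{2} + H + L$)
$C{\left(q,w \right)} = 3 + w^{2}$
$V = -2$ ($V = \left(- \frac{1}{2} - 3 + 4\right) \left(-4\right) = \frac{1}{2} \left(-4\right) = -2$)
$C^{2}{\left(3,5 \right)} V \left(-6\right) = \left(3 + 5^{2}\right)^{2} \left(-2\right) \left(-6\right) = \left(3 + 25\right)^{2} \left(-2\right) \left(-6\right) = 28^{2} \left(-2\right) \left(-6\right) = 784 \left(-2\right) \left(-6\right) = \left(-1568\right) \left(-6\right) = 9408$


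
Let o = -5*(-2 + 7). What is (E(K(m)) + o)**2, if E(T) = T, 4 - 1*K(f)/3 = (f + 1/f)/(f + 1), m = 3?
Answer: 961/4 ≈ 240.25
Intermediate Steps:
K(f) = 12 - 3*(f + 1/f)/(1 + f) (K(f) = 12 - 3*(f + 1/f)/(f + 1) = 12 - 3*(f + 1/f)/(1 + f))
o = -25 (o = -5*5 = -25)
(E(K(m)) + o)**2 = (3*(-1 + 3*3**2 + 4*3)/(3*(1 + 3)) - 25)**2 = (3*(1/3)*(-1 + 3*9 + 12)/4 - 25)**2 = (3*(1/3)*(1/4)*(-1 + 27 + 12) - 25)**2 = (3*(1/3)*(1/4)*38 - 25)**2 = (19/2 - 25)**2 = (-31/2)**2 = 961/4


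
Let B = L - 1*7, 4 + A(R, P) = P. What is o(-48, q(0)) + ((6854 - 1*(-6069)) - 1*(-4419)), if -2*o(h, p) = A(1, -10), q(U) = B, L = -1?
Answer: 17349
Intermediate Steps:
A(R, P) = -4 + P
B = -8 (B = -1 - 1*7 = -1 - 7 = -8)
q(U) = -8
o(h, p) = 7 (o(h, p) = -(-4 - 10)/2 = -½*(-14) = 7)
o(-48, q(0)) + ((6854 - 1*(-6069)) - 1*(-4419)) = 7 + ((6854 - 1*(-6069)) - 1*(-4419)) = 7 + ((6854 + 6069) + 4419) = 7 + (12923 + 4419) = 7 + 17342 = 17349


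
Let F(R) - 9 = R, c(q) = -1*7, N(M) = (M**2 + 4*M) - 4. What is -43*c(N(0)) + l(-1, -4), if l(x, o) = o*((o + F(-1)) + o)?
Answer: 301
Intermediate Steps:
N(M) = -4 + M**2 + 4*M
c(q) = -7
F(R) = 9 + R
l(x, o) = o*(8 + 2*o) (l(x, o) = o*((o + (9 - 1)) + o) = o*((o + 8) + o) = o*((8 + o) + o) = o*(8 + 2*o))
-43*c(N(0)) + l(-1, -4) = -43*(-7) + 2*(-4)*(4 - 4) = 301 + 2*(-4)*0 = 301 + 0 = 301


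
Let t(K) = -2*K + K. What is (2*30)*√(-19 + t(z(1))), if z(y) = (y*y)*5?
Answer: 120*I*√6 ≈ 293.94*I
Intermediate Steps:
z(y) = 5*y² (z(y) = y²*5 = 5*y²)
t(K) = -K
(2*30)*√(-19 + t(z(1))) = (2*30)*√(-19 - 5*1²) = 60*√(-19 - 5) = 60*√(-24) = 60*(2*I*√6) = 120*I*√6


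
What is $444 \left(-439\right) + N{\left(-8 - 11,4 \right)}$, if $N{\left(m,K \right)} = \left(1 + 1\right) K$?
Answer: $-194908$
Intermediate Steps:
$N{\left(m,K \right)} = 2 K$
$444 \left(-439\right) + N{\left(-8 - 11,4 \right)} = 444 \left(-439\right) + 2 \cdot 4 = -194916 + 8 = -194908$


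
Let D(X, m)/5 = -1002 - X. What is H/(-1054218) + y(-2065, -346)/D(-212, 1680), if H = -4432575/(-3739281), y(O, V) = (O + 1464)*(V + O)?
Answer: -68000315492693132/185368672406775 ≈ -366.84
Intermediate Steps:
y(O, V) = (1464 + O)*(O + V)
H = 211075/178061 (H = -4432575*(-1/3739281) = 211075/178061 ≈ 1.1854)
D(X, m) = -5010 - 5*X (D(X, m) = 5*(-1002 - X) = -5010 - 5*X)
H/(-1054218) + y(-2065, -346)/D(-212, 1680) = (211075/178061)/(-1054218) + ((-2065)**2 + 1464*(-2065) + 1464*(-346) - 2065*(-346))/(-5010 - 5*(-212)) = (211075/178061)*(-1/1054218) + (4264225 - 3023160 - 506544 + 714490)/(-5010 + 1060) = -211075/187715111298 + 1449011/(-3950) = -211075/187715111298 + 1449011*(-1/3950) = -211075/187715111298 - 1449011/3950 = -68000315492693132/185368672406775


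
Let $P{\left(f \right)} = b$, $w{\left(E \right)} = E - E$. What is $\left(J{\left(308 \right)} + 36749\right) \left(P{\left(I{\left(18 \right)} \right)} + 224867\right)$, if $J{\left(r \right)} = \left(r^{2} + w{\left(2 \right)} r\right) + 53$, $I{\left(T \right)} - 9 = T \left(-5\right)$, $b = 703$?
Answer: $29699899620$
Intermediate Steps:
$w{\left(E \right)} = 0$
$I{\left(T \right)} = 9 - 5 T$ ($I{\left(T \right)} = 9 + T \left(-5\right) = 9 - 5 T$)
$P{\left(f \right)} = 703$
$J{\left(r \right)} = 53 + r^{2}$ ($J{\left(r \right)} = \left(r^{2} + 0 r\right) + 53 = \left(r^{2} + 0\right) + 53 = r^{2} + 53 = 53 + r^{2}$)
$\left(J{\left(308 \right)} + 36749\right) \left(P{\left(I{\left(18 \right)} \right)} + 224867\right) = \left(\left(53 + 308^{2}\right) + 36749\right) \left(703 + 224867\right) = \left(\left(53 + 94864\right) + 36749\right) 225570 = \left(94917 + 36749\right) 225570 = 131666 \cdot 225570 = 29699899620$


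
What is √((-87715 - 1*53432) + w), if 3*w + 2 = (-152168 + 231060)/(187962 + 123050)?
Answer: 12*I*√5925776404249/77753 ≈ 375.7*I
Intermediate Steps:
w = -45261/77753 (w = -⅔ + ((-152168 + 231060)/(187962 + 123050))/3 = -⅔ + (78892/311012)/3 = -⅔ + (78892*(1/311012))/3 = -⅔ + (⅓)*(19723/77753) = -⅔ + 19723/233259 = -45261/77753 ≈ -0.58211)
√((-87715 - 1*53432) + w) = √((-87715 - 1*53432) - 45261/77753) = √((-87715 - 53432) - 45261/77753) = √(-141147 - 45261/77753) = √(-10974647952/77753) = 12*I*√5925776404249/77753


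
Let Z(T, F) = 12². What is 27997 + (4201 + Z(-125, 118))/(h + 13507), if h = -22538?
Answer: 22985142/821 ≈ 27997.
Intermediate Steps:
Z(T, F) = 144
27997 + (4201 + Z(-125, 118))/(h + 13507) = 27997 + (4201 + 144)/(-22538 + 13507) = 27997 + 4345/(-9031) = 27997 + 4345*(-1/9031) = 27997 - 395/821 = 22985142/821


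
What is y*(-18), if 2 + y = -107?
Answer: 1962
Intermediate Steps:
y = -109 (y = -2 - 107 = -109)
y*(-18) = -109*(-18) = 1962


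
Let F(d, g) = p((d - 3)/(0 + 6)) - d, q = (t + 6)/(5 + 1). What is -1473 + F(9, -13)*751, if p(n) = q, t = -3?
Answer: -15713/2 ≈ -7856.5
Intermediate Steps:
q = 1/2 (q = (-3 + 6)/(5 + 1) = 3/6 = 3*(1/6) = 1/2 ≈ 0.50000)
p(n) = 1/2
F(d, g) = 1/2 - d
-1473 + F(9, -13)*751 = -1473 + (1/2 - 1*9)*751 = -1473 + (1/2 - 9)*751 = -1473 - 17/2*751 = -1473 - 12767/2 = -15713/2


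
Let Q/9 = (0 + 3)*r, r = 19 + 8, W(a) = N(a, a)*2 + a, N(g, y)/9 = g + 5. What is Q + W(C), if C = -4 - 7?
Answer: 610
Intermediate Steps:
N(g, y) = 45 + 9*g (N(g, y) = 9*(g + 5) = 9*(5 + g) = 45 + 9*g)
C = -11
W(a) = 90 + 19*a (W(a) = (45 + 9*a)*2 + a = (90 + 18*a) + a = 90 + 19*a)
r = 27
Q = 729 (Q = 9*((0 + 3)*27) = 9*(3*27) = 9*81 = 729)
Q + W(C) = 729 + (90 + 19*(-11)) = 729 + (90 - 209) = 729 - 119 = 610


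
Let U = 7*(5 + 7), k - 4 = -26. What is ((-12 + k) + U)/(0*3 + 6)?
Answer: 25/3 ≈ 8.3333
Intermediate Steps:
k = -22 (k = 4 - 26 = -22)
U = 84 (U = 7*12 = 84)
((-12 + k) + U)/(0*3 + 6) = ((-12 - 22) + 84)/(0*3 + 6) = (-34 + 84)/(0 + 6) = 50/6 = (1/6)*50 = 25/3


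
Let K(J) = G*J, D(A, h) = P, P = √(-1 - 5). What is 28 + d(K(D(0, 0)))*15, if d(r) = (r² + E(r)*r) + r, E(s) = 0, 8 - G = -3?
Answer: -10862 + 165*I*√6 ≈ -10862.0 + 404.17*I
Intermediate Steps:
G = 11 (G = 8 - 1*(-3) = 8 + 3 = 11)
P = I*√6 (P = √(-6) = I*√6 ≈ 2.4495*I)
D(A, h) = I*√6
K(J) = 11*J
d(r) = r + r² (d(r) = (r² + 0*r) + r = (r² + 0) + r = r² + r = r + r²)
28 + d(K(D(0, 0)))*15 = 28 + ((11*(I*√6))*(1 + 11*(I*√6)))*15 = 28 + ((11*I*√6)*(1 + 11*I*√6))*15 = 28 + (11*I*√6*(1 + 11*I*√6))*15 = 28 + 165*I*√6*(1 + 11*I*√6)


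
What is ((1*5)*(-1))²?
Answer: 25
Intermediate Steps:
((1*5)*(-1))² = (5*(-1))² = (-5)² = 25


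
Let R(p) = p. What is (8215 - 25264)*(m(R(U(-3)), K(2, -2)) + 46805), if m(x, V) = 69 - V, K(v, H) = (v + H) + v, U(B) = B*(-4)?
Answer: -799120728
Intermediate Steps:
U(B) = -4*B
K(v, H) = H + 2*v (K(v, H) = (H + v) + v = H + 2*v)
(8215 - 25264)*(m(R(U(-3)), K(2, -2)) + 46805) = (8215 - 25264)*((69 - (-2 + 2*2)) + 46805) = -17049*((69 - (-2 + 4)) + 46805) = -17049*((69 - 1*2) + 46805) = -17049*((69 - 2) + 46805) = -17049*(67 + 46805) = -17049*46872 = -799120728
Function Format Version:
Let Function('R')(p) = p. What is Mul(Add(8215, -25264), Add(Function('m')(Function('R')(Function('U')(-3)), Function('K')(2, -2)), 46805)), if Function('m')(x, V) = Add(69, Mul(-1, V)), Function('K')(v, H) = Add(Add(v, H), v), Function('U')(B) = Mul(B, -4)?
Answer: -799120728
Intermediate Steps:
Function('U')(B) = Mul(-4, B)
Function('K')(v, H) = Add(H, Mul(2, v)) (Function('K')(v, H) = Add(Add(H, v), v) = Add(H, Mul(2, v)))
Mul(Add(8215, -25264), Add(Function('m')(Function('R')(Function('U')(-3)), Function('K')(2, -2)), 46805)) = Mul(Add(8215, -25264), Add(Add(69, Mul(-1, Add(-2, Mul(2, 2)))), 46805)) = Mul(-17049, Add(Add(69, Mul(-1, Add(-2, 4))), 46805)) = Mul(-17049, Add(Add(69, Mul(-1, 2)), 46805)) = Mul(-17049, Add(Add(69, -2), 46805)) = Mul(-17049, Add(67, 46805)) = Mul(-17049, 46872) = -799120728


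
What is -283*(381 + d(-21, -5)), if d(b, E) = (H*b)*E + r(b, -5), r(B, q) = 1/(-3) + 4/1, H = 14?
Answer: -1574612/3 ≈ -5.2487e+5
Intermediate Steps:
r(B, q) = 11/3 (r(B, q) = 1*(-⅓) + 4*1 = -⅓ + 4 = 11/3)
d(b, E) = 11/3 + 14*E*b (d(b, E) = (14*b)*E + 11/3 = 14*E*b + 11/3 = 11/3 + 14*E*b)
-283*(381 + d(-21, -5)) = -283*(381 + (11/3 + 14*(-5)*(-21))) = -283*(381 + (11/3 + 1470)) = -283*(381 + 4421/3) = -283*5564/3 = -1574612/3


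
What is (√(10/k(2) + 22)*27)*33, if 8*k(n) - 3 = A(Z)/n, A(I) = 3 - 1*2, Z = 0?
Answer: 891*√2198/7 ≈ 5967.5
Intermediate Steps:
A(I) = 1 (A(I) = 3 - 2 = 1)
k(n) = 3/8 + 1/(8*n) (k(n) = 3/8 + (1/n)/8 = 3/8 + 1/(8*n))
(√(10/k(2) + 22)*27)*33 = (√(10/(((⅛)*(1 + 3*2)/2)) + 22)*27)*33 = (√(10/(((⅛)*(½)*(1 + 6))) + 22)*27)*33 = (√(10/(((⅛)*(½)*7)) + 22)*27)*33 = (√(10/(7/16) + 22)*27)*33 = (√(10*(16/7) + 22)*27)*33 = (√(160/7 + 22)*27)*33 = (√(314/7)*27)*33 = ((√2198/7)*27)*33 = (27*√2198/7)*33 = 891*√2198/7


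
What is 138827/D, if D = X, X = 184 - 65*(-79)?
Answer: 138827/5319 ≈ 26.100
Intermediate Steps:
X = 5319 (X = 184 + 5135 = 5319)
D = 5319
138827/D = 138827/5319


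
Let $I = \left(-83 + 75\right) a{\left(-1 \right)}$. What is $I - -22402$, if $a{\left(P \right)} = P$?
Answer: $22410$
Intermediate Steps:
$I = 8$ ($I = \left(-83 + 75\right) \left(-1\right) = \left(-8\right) \left(-1\right) = 8$)
$I - -22402 = 8 - -22402 = 8 + 22402 = 22410$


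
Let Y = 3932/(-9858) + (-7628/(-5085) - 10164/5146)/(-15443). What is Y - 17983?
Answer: -192579502581331037/10708737784695 ≈ -17983.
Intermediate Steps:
Y = -4270999160852/10708737784695 (Y = 3932*(-1/9858) + (-7628*(-1/5085) - 10164*1/5146)*(-1/15443) = -1966/4929 + (7628/5085 - 5082/2573)*(-1/15443) = -1966/4929 - 6215126/13083705*(-1/15443) = -1966/4929 + 6215126/202051656315 = -4270999160852/10708737784695 ≈ -0.39883)
Y - 17983 = -4270999160852/10708737784695 - 17983 = -192579502581331037/10708737784695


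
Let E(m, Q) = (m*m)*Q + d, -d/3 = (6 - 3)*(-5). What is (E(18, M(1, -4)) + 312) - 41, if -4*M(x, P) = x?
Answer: 235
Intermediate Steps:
d = 45 (d = -3*(6 - 3)*(-5) = -9*(-5) = -3*(-15) = 45)
M(x, P) = -x/4
E(m, Q) = 45 + Q*m² (E(m, Q) = (m*m)*Q + 45 = m²*Q + 45 = Q*m² + 45 = 45 + Q*m²)
(E(18, M(1, -4)) + 312) - 41 = ((45 - ¼*1*18²) + 312) - 41 = ((45 - ¼*324) + 312) - 41 = ((45 - 81) + 312) - 41 = (-36 + 312) - 41 = 276 - 41 = 235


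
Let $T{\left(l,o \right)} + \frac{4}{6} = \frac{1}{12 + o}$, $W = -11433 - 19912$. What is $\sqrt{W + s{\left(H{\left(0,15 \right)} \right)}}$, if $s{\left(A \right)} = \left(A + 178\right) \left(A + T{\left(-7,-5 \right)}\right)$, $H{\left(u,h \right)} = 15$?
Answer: $\frac{i \sqrt{12591033}}{21} \approx 168.97 i$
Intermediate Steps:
$W = -31345$
$T{\left(l,o \right)} = - \frac{2}{3} + \frac{1}{12 + o}$
$s{\left(A \right)} = \left(178 + A\right) \left(- \frac{11}{21} + A\right)$ ($s{\left(A \right)} = \left(A + 178\right) \left(A + \frac{-21 - -10}{3 \left(12 - 5\right)}\right) = \left(178 + A\right) \left(A + \frac{-21 + 10}{3 \cdot 7}\right) = \left(178 + A\right) \left(A + \frac{1}{3} \cdot \frac{1}{7} \left(-11\right)\right) = \left(178 + A\right) \left(A - \frac{11}{21}\right) = \left(178 + A\right) \left(- \frac{11}{21} + A\right)$)
$\sqrt{W + s{\left(H{\left(0,15 \right)} \right)}} = \sqrt{-31345 + \left(- \frac{1958}{21} + 15^{2} + \frac{3727}{21} \cdot 15\right)} = \sqrt{-31345 + \left(- \frac{1958}{21} + 225 + \frac{18635}{7}\right)} = \sqrt{-31345 + \frac{58672}{21}} = \sqrt{- \frac{599573}{21}} = \frac{i \sqrt{12591033}}{21}$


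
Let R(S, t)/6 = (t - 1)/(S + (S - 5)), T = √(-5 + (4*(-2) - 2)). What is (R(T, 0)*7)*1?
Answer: 42/17 + 84*I*√15/85 ≈ 2.4706 + 3.8274*I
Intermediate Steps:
T = I*√15 (T = √(-5 + (-8 - 2)) = √(-5 - 10) = √(-15) = I*√15 ≈ 3.873*I)
R(S, t) = 6*(-1 + t)/(-5 + 2*S) (R(S, t) = 6*((t - 1)/(S + (S - 5))) = 6*((-1 + t)/(S + (-5 + S))) = 6*((-1 + t)/(-5 + 2*S)) = 6*(-1 + t)/(-5 + 2*S))
(R(T, 0)*7)*1 = ((6*(-1 + 0)/(-5 + 2*(I*√15)))*7)*1 = ((6*(-1)/(-5 + 2*I*√15))*7)*1 = (-6/(-5 + 2*I*√15)*7)*1 = -42/(-5 + 2*I*√15)*1 = -42/(-5 + 2*I*√15)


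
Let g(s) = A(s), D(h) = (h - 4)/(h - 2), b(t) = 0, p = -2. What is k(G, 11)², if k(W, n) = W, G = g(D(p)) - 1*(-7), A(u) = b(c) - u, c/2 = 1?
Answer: 121/4 ≈ 30.250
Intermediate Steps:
c = 2 (c = 2*1 = 2)
A(u) = -u (A(u) = 0 - u = -u)
D(h) = (-4 + h)/(-2 + h)
g(s) = -s
G = 11/2 (G = -(-4 - 2)/(-2 - 2) - 1*(-7) = -(-6)/(-4) + 7 = -(-1)*(-6)/4 + 7 = -1*3/2 + 7 = -3/2 + 7 = 11/2 ≈ 5.5000)
k(G, 11)² = (11/2)² = 121/4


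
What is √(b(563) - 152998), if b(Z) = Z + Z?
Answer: 8*I*√2373 ≈ 389.71*I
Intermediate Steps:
b(Z) = 2*Z
√(b(563) - 152998) = √(2*563 - 152998) = √(1126 - 152998) = √(-151872) = 8*I*√2373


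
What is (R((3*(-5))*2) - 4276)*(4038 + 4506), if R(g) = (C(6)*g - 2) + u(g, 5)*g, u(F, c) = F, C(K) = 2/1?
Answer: -29374272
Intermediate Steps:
C(K) = 2 (C(K) = 2*1 = 2)
R(g) = -2 + g**2 + 2*g (R(g) = (2*g - 2) + g*g = (-2 + 2*g) + g**2 = -2 + g**2 + 2*g)
(R((3*(-5))*2) - 4276)*(4038 + 4506) = ((-2 + ((3*(-5))*2)**2 + 2*((3*(-5))*2)) - 4276)*(4038 + 4506) = ((-2 + (-15*2)**2 + 2*(-15*2)) - 4276)*8544 = ((-2 + (-30)**2 + 2*(-30)) - 4276)*8544 = ((-2 + 900 - 60) - 4276)*8544 = (838 - 4276)*8544 = -3438*8544 = -29374272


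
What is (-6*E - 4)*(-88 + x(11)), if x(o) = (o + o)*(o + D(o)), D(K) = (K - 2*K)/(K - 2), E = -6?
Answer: 36608/9 ≈ 4067.6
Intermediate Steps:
D(K) = -K/(-2 + K) (D(K) = (-K)/(-2 + K) = -K/(-2 + K))
x(o) = 2*o*(o - o/(-2 + o)) (x(o) = (o + o)*(o - o/(-2 + o)) = (2*o)*(o - o/(-2 + o)) = 2*o*(o - o/(-2 + o)))
(-6*E - 4)*(-88 + x(11)) = (-6*(-6) - 4)*(-88 + 2*11²*(-3 + 11)/(-2 + 11)) = (36 - 4)*(-88 + 2*121*8/9) = 32*(-88 + 2*121*(⅑)*8) = 32*(-88 + 1936/9) = 32*(1144/9) = 36608/9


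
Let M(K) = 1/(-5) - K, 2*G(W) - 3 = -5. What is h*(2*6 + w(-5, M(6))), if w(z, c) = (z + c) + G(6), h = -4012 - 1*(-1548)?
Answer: 2464/5 ≈ 492.80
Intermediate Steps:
G(W) = -1 (G(W) = 3/2 + (½)*(-5) = 3/2 - 5/2 = -1)
M(K) = -⅕ - K
h = -2464 (h = -4012 + 1548 = -2464)
w(z, c) = -1 + c + z (w(z, c) = (z + c) - 1 = (c + z) - 1 = -1 + c + z)
h*(2*6 + w(-5, M(6))) = -2464*(2*6 + (-1 + (-⅕ - 1*6) - 5)) = -2464*(12 + (-1 + (-⅕ - 6) - 5)) = -2464*(12 + (-1 - 31/5 - 5)) = -2464*(12 - 61/5) = -2464*(-⅕) = 2464/5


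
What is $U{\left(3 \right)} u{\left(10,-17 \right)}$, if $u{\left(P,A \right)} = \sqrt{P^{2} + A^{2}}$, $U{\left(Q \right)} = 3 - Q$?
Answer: $0$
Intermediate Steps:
$u{\left(P,A \right)} = \sqrt{A^{2} + P^{2}}$
$U{\left(3 \right)} u{\left(10,-17 \right)} = \left(3 - 3\right) \sqrt{\left(-17\right)^{2} + 10^{2}} = \left(3 - 3\right) \sqrt{289 + 100} = 0 \sqrt{389} = 0$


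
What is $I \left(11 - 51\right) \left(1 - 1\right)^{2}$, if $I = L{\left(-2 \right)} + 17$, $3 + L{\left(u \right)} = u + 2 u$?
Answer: $0$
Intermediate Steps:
$L{\left(u \right)} = -3 + 3 u$ ($L{\left(u \right)} = -3 + \left(u + 2 u\right) = -3 + 3 u$)
$I = 8$ ($I = \left(-3 + 3 \left(-2\right)\right) + 17 = \left(-3 - 6\right) + 17 = -9 + 17 = 8$)
$I \left(11 - 51\right) \left(1 - 1\right)^{2} = 8 \left(11 - 51\right) \left(1 - 1\right)^{2} = 8 \left(-40\right) 0^{2} = \left(-320\right) 0 = 0$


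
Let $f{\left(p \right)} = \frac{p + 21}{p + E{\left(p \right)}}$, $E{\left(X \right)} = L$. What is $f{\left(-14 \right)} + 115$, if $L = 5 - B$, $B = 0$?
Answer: $\frac{1028}{9} \approx 114.22$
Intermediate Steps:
$L = 5$ ($L = 5 - 0 = 5 + 0 = 5$)
$E{\left(X \right)} = 5$
$f{\left(p \right)} = \frac{21 + p}{5 + p}$ ($f{\left(p \right)} = \frac{p + 21}{p + 5} = \frac{21 + p}{5 + p}$)
$f{\left(-14 \right)} + 115 = \frac{21 - 14}{5 - 14} + 115 = \frac{1}{-9} \cdot 7 + 115 = \left(- \frac{1}{9}\right) 7 + 115 = - \frac{7}{9} + 115 = \frac{1028}{9}$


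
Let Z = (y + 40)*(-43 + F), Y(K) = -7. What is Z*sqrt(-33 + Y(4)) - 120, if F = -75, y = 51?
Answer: -120 - 21476*I*sqrt(10) ≈ -120.0 - 67913.0*I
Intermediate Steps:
Z = -10738 (Z = (51 + 40)*(-43 - 75) = 91*(-118) = -10738)
Z*sqrt(-33 + Y(4)) - 120 = -10738*sqrt(-33 - 7) - 120 = -21476*I*sqrt(10) - 120 = -120 - 21476*I*sqrt(10)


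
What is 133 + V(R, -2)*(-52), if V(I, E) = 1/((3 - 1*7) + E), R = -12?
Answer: 425/3 ≈ 141.67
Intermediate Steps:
V(I, E) = 1/(-4 + E) (V(I, E) = 1/((3 - 7) + E) = 1/(-4 + E))
133 + V(R, -2)*(-52) = 133 - 52/(-4 - 2) = 133 - 52/(-6) = 133 - ⅙*(-52) = 133 + 26/3 = 425/3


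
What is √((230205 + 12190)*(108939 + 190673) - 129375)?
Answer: 67*√16178285 ≈ 2.6949e+5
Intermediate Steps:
√((230205 + 12190)*(108939 + 190673) - 129375) = √(242395*299612 - 129375) = √(72624450740 - 129375) = √72624321365 = 67*√16178285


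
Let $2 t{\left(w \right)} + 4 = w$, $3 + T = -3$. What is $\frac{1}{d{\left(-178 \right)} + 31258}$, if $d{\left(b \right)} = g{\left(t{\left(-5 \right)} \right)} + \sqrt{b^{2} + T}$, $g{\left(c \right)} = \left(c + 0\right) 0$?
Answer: $\frac{15629}{488515443} - \frac{\sqrt{31678}}{977030886} \approx 3.1811 \cdot 10^{-5}$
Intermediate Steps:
$T = -6$ ($T = -3 - 3 = -6$)
$t{\left(w \right)} = -2 + \frac{w}{2}$
$g{\left(c \right)} = 0$ ($g{\left(c \right)} = c 0 = 0$)
$d{\left(b \right)} = \sqrt{-6 + b^{2}}$ ($d{\left(b \right)} = 0 + \sqrt{b^{2} - 6} = 0 + \sqrt{-6 + b^{2}} = \sqrt{-6 + b^{2}}$)
$\frac{1}{d{\left(-178 \right)} + 31258} = \frac{1}{\sqrt{-6 + \left(-178\right)^{2}} + 31258} = \frac{1}{\sqrt{-6 + 31684} + 31258} = \frac{1}{\sqrt{31678} + 31258} = \frac{1}{31258 + \sqrt{31678}}$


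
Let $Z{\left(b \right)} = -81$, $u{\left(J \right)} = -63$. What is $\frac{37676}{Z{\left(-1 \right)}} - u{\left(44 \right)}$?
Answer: $- \frac{32573}{81} \approx -402.14$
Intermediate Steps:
$\frac{37676}{Z{\left(-1 \right)}} - u{\left(44 \right)} = \frac{37676}{-81} - -63 = 37676 \left(- \frac{1}{81}\right) + 63 = - \frac{37676}{81} + 63 = - \frac{32573}{81}$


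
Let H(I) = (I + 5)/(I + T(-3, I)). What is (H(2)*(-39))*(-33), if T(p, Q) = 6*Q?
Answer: 1287/2 ≈ 643.50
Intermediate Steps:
H(I) = (5 + I)/(7*I) (H(I) = (I + 5)/(I + 6*I) = (5 + I)/((7*I)) = (5 + I)*(1/(7*I)) = (5 + I)/(7*I))
(H(2)*(-39))*(-33) = (((1/7)*(5 + 2)/2)*(-39))*(-33) = (((1/7)*(1/2)*7)*(-39))*(-33) = ((1/2)*(-39))*(-33) = -39/2*(-33) = 1287/2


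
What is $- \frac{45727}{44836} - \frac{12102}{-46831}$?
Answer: $- \frac{145348715}{190883156} \approx -0.76145$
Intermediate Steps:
$- \frac{45727}{44836} - \frac{12102}{-46831} = \left(-45727\right) \frac{1}{44836} - - \frac{12102}{46831} = - \frac{4157}{4076} + \frac{12102}{46831} = - \frac{145348715}{190883156}$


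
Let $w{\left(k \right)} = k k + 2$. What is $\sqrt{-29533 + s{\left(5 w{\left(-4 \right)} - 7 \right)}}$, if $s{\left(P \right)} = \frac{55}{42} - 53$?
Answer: $\frac{i \sqrt{52187394}}{42} \approx 172.0 i$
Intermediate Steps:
$w{\left(k \right)} = 2 + k^{2}$ ($w{\left(k \right)} = k^{2} + 2 = 2 + k^{2}$)
$s{\left(P \right)} = - \frac{2171}{42}$ ($s{\left(P \right)} = 55 \cdot \frac{1}{42} - 53 = \frac{55}{42} - 53 = - \frac{2171}{42}$)
$\sqrt{-29533 + s{\left(5 w{\left(-4 \right)} - 7 \right)}} = \sqrt{-29533 - \frac{2171}{42}} = \sqrt{- \frac{1242557}{42}} = \frac{i \sqrt{52187394}}{42}$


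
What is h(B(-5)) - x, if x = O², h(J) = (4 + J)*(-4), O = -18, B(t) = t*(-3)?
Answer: -400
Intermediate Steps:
B(t) = -3*t
h(J) = -16 - 4*J
x = 324 (x = (-18)² = 324)
h(B(-5)) - x = (-16 - (-12)*(-5)) - 1*324 = (-16 - 4*15) - 324 = (-16 - 60) - 324 = -76 - 324 = -400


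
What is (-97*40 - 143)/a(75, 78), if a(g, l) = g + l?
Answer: -447/17 ≈ -26.294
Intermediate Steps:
(-97*40 - 143)/a(75, 78) = (-97*40 - 143)/(75 + 78) = (-3880 - 143)/153 = -4023*1/153 = -447/17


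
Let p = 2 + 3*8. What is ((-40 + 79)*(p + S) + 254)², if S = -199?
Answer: 42159049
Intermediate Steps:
p = 26 (p = 2 + 24 = 26)
((-40 + 79)*(p + S) + 254)² = ((-40 + 79)*(26 - 199) + 254)² = (39*(-173) + 254)² = (-6747 + 254)² = (-6493)² = 42159049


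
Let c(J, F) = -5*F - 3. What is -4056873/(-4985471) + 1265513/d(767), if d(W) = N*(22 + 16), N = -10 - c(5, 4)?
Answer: 6311182456885/2462822674 ≈ 2562.6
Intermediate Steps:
c(J, F) = -3 - 5*F
N = 13 (N = -10 - (-3 - 5*4) = -10 - (-3 - 20) = -10 - 1*(-23) = -10 + 23 = 13)
d(W) = 494 (d(W) = 13*(22 + 16) = 13*38 = 494)
-4056873/(-4985471) + 1265513/d(767) = -4056873/(-4985471) + 1265513/494 = -4056873*(-1/4985471) + 1265513*(1/494) = 4056873/4985471 + 1265513/494 = 6311182456885/2462822674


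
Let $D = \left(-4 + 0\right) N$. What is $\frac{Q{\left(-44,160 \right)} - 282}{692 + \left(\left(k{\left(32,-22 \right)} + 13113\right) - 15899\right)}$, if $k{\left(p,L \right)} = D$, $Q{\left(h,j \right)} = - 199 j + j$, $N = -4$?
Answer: $\frac{15981}{1039} \approx 15.381$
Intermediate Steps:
$Q{\left(h,j \right)} = - 198 j$
$D = 16$ ($D = \left(-4 + 0\right) \left(-4\right) = \left(-4\right) \left(-4\right) = 16$)
$k{\left(p,L \right)} = 16$
$\frac{Q{\left(-44,160 \right)} - 282}{692 + \left(\left(k{\left(32,-22 \right)} + 13113\right) - 15899\right)} = \frac{\left(-198\right) 160 - 282}{692 + \left(\left(16 + 13113\right) - 15899\right)} = \frac{-31680 - 282}{692 + \left(13129 - 15899\right)} = - \frac{31962}{692 - 2770} = - \frac{31962}{-2078} = \left(-31962\right) \left(- \frac{1}{2078}\right) = \frac{15981}{1039}$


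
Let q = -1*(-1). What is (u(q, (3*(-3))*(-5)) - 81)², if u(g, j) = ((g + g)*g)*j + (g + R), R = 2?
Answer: 144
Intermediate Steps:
q = 1
u(g, j) = 2 + g + 2*j*g² (u(g, j) = ((g + g)*g)*j + (g + 2) = ((2*g)*g)*j + (2 + g) = (2*g²)*j + (2 + g) = 2*j*g² + (2 + g) = 2 + g + 2*j*g²)
(u(q, (3*(-3))*(-5)) - 81)² = ((2 + 1 + 2*((3*(-3))*(-5))*1²) - 81)² = ((2 + 1 + 2*(-9*(-5))*1) - 81)² = ((2 + 1 + 2*45*1) - 81)² = ((2 + 1 + 90) - 81)² = (93 - 81)² = 12² = 144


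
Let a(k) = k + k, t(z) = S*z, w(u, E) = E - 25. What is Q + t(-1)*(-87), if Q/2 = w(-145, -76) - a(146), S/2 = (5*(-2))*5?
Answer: -9486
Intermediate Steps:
w(u, E) = -25 + E
S = -100 (S = 2*((5*(-2))*5) = 2*(-10*5) = 2*(-50) = -100)
t(z) = -100*z
a(k) = 2*k
Q = -786 (Q = 2*((-25 - 76) - 2*146) = 2*(-101 - 1*292) = 2*(-101 - 292) = 2*(-393) = -786)
Q + t(-1)*(-87) = -786 - 100*(-1)*(-87) = -786 + 100*(-87) = -786 - 8700 = -9486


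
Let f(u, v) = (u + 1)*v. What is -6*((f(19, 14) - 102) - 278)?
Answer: 600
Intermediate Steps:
f(u, v) = v*(1 + u) (f(u, v) = (1 + u)*v = v*(1 + u))
-6*((f(19, 14) - 102) - 278) = -6*((14*(1 + 19) - 102) - 278) = -6*((14*20 - 102) - 278) = -6*((280 - 102) - 278) = -6*(178 - 278) = -6*(-100) = 600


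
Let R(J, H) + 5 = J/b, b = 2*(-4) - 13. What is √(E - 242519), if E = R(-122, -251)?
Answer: I*√106950522/21 ≈ 492.46*I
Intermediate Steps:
b = -21 (b = -8 - 13 = -21)
R(J, H) = -5 - J/21 (R(J, H) = -5 + J/(-21) = -5 + J*(-1/21) = -5 - J/21)
E = 17/21 (E = -5 - 1/21*(-122) = -5 + 122/21 = 17/21 ≈ 0.80952)
√(E - 242519) = √(17/21 - 242519) = √(-5092882/21) = I*√106950522/21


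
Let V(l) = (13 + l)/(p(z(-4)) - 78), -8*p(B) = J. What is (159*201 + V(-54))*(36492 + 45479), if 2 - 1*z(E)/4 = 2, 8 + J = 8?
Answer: 204340833553/78 ≈ 2.6198e+9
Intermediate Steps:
J = 0 (J = -8 + 8 = 0)
z(E) = 0 (z(E) = 8 - 4*2 = 8 - 8 = 0)
p(B) = 0 (p(B) = -⅛*0 = 0)
V(l) = -⅙ - l/78 (V(l) = (13 + l)/(0 - 78) = (13 + l)/(-78) = (13 + l)*(-1/78) = -⅙ - l/78)
(159*201 + V(-54))*(36492 + 45479) = (159*201 + (-⅙ - 1/78*(-54)))*(36492 + 45479) = (31959 + (-⅙ + 9/13))*81971 = (31959 + 41/78)*81971 = (2492843/78)*81971 = 204340833553/78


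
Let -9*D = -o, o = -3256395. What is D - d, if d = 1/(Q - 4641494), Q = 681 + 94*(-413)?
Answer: -5079580005272/14038905 ≈ -3.6182e+5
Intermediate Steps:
Q = -38141 (Q = 681 - 38822 = -38141)
D = -1085465/3 (D = -(-1)*(-3256395)/9 = -⅑*3256395 = -1085465/3 ≈ -3.6182e+5)
d = -1/4679635 (d = 1/(-38141 - 4641494) = 1/(-4679635) = -1/4679635 ≈ -2.1369e-7)
D - d = -1085465/3 - 1*(-1/4679635) = -1085465/3 + 1/4679635 = -5079580005272/14038905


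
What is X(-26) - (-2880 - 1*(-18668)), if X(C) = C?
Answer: -15814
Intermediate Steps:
X(-26) - (-2880 - 1*(-18668)) = -26 - (-2880 - 1*(-18668)) = -26 - (-2880 + 18668) = -26 - 1*15788 = -26 - 15788 = -15814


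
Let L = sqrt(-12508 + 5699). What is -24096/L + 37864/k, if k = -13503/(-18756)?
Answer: 236725728/4501 + 24096*I*sqrt(6809)/6809 ≈ 52594.0 + 292.01*I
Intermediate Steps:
L = I*sqrt(6809) (L = sqrt(-6809) = I*sqrt(6809) ≈ 82.517*I)
k = 4501/6252 (k = -13503*(-1/18756) = 4501/6252 ≈ 0.71993)
-24096/L + 37864/k = -24096*(-I*sqrt(6809)/6809) + 37864/(4501/6252) = -(-24096)*I*sqrt(6809)/6809 + 37864*(6252/4501) = 24096*I*sqrt(6809)/6809 + 236725728/4501 = 236725728/4501 + 24096*I*sqrt(6809)/6809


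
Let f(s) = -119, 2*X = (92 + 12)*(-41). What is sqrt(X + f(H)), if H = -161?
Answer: I*sqrt(2251) ≈ 47.445*I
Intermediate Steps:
X = -2132 (X = ((92 + 12)*(-41))/2 = (104*(-41))/2 = (1/2)*(-4264) = -2132)
sqrt(X + f(H)) = sqrt(-2132 - 119) = sqrt(-2251) = I*sqrt(2251)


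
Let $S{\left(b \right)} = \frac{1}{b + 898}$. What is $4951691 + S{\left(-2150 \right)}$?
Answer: $\frac{6199517131}{1252} \approx 4.9517 \cdot 10^{6}$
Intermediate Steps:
$S{\left(b \right)} = \frac{1}{898 + b}$
$4951691 + S{\left(-2150 \right)} = 4951691 + \frac{1}{898 - 2150} = 4951691 + \frac{1}{-1252} = 4951691 - \frac{1}{1252} = \frac{6199517131}{1252}$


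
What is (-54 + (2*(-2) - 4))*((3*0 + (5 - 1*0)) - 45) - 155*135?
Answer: -18445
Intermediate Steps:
(-54 + (2*(-2) - 4))*((3*0 + (5 - 1*0)) - 45) - 155*135 = (-54 + (-4 - 4))*((0 + (5 + 0)) - 45) - 20925 = (-54 - 8)*((0 + 5) - 45) - 20925 = -62*(5 - 45) - 20925 = -62*(-40) - 20925 = 2480 - 20925 = -18445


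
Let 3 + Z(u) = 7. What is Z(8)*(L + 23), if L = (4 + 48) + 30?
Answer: 420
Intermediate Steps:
Z(u) = 4 (Z(u) = -3 + 7 = 4)
L = 82 (L = 52 + 30 = 82)
Z(8)*(L + 23) = 4*(82 + 23) = 4*105 = 420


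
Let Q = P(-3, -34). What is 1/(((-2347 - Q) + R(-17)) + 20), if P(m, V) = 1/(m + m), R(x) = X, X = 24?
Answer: -6/13817 ≈ -0.00043425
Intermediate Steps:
R(x) = 24
P(m, V) = 1/(2*m)
Q = -⅙ (Q = (½)/(-3) = (½)*(-⅓) = -⅙ ≈ -0.16667)
1/(((-2347 - Q) + R(-17)) + 20) = 1/(((-2347 - 1*(-⅙)) + 24) + 20) = 1/(((-2347 + ⅙) + 24) + 20) = 1/((-14081/6 + 24) + 20) = 1/(-13937/6 + 20) = 1/(-13817/6) = -6/13817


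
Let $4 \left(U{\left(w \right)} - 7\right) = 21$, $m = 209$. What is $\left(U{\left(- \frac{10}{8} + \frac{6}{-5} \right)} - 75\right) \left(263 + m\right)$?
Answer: $-29618$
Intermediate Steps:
$U{\left(w \right)} = \frac{49}{4}$ ($U{\left(w \right)} = 7 + \frac{1}{4} \cdot 21 = 7 + \frac{21}{4} = \frac{49}{4}$)
$\left(U{\left(- \frac{10}{8} + \frac{6}{-5} \right)} - 75\right) \left(263 + m\right) = \left(\frac{49}{4} - 75\right) \left(263 + 209\right) = \left(- \frac{251}{4}\right) 472 = -29618$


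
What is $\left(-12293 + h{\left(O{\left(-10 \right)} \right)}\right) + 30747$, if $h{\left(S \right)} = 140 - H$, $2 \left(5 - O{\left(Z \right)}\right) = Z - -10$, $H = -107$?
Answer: $18701$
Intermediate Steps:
$O{\left(Z \right)} = - \frac{Z}{2}$ ($O{\left(Z \right)} = 5 - \frac{Z - -10}{2} = 5 - \frac{Z + 10}{2} = 5 - \frac{10 + Z}{2} = 5 - \left(5 + \frac{Z}{2}\right) = - \frac{Z}{2}$)
$h{\left(S \right)} = 247$ ($h{\left(S \right)} = 140 - -107 = 140 + 107 = 247$)
$\left(-12293 + h{\left(O{\left(-10 \right)} \right)}\right) + 30747 = \left(-12293 + 247\right) + 30747 = -12046 + 30747 = 18701$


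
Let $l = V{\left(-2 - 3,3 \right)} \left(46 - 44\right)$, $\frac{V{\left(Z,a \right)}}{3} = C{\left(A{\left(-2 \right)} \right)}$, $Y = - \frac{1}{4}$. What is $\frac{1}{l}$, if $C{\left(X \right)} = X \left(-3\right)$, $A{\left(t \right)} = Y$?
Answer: $\frac{2}{9} \approx 0.22222$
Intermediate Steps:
$Y = - \frac{1}{4}$ ($Y = \left(-1\right) \frac{1}{4} = - \frac{1}{4} \approx -0.25$)
$A{\left(t \right)} = - \frac{1}{4}$
$C{\left(X \right)} = - 3 X$
$V{\left(Z,a \right)} = \frac{9}{4}$ ($V{\left(Z,a \right)} = 3 \left(\left(-3\right) \left(- \frac{1}{4}\right)\right) = 3 \cdot \frac{3}{4} = \frac{9}{4}$)
$l = \frac{9}{2}$ ($l = \frac{9 \left(46 - 44\right)}{4} = \frac{9}{4} \cdot 2 = \frac{9}{2} \approx 4.5$)
$\frac{1}{l} = \frac{1}{\frac{9}{2}} = \frac{2}{9}$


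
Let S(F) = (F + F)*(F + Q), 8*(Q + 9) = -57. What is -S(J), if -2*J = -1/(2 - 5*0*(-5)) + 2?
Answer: -405/16 ≈ -25.313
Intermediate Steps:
J = -¾ (J = -(-1/(2 - 5*0*(-5)) + 2)/2 = -(-1/(2 + 0*(-5)) + 2)/2 = -(-1/(2 + 0) + 2)/2 = -(-1/2 + 2)/2 = -(-1*½ + 2)/2 = -(-½ + 2)/2 = -½*3/2 = -¾ ≈ -0.75000)
Q = -129/8 (Q = -9 + (⅛)*(-57) = -9 - 57/8 = -129/8 ≈ -16.125)
S(F) = 2*F*(-129/8 + F) (S(F) = (F + F)*(F - 129/8) = (2*F)*(-129/8 + F) = 2*F*(-129/8 + F))
-S(J) = -(-3)*(-129 + 8*(-¾))/(4*4) = -(-3)*(-129 - 6)/(4*4) = -(-3)*(-135)/(4*4) = -1*405/16 = -405/16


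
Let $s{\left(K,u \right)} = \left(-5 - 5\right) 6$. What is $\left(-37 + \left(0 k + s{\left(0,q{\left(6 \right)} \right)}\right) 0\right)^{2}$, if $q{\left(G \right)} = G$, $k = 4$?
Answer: $1369$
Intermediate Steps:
$s{\left(K,u \right)} = -60$ ($s{\left(K,u \right)} = \left(-10\right) 6 = -60$)
$\left(-37 + \left(0 k + s{\left(0,q{\left(6 \right)} \right)}\right) 0\right)^{2} = \left(-37 + \left(0 \cdot 4 - 60\right) 0\right)^{2} = \left(-37 + \left(0 - 60\right) 0\right)^{2} = \left(-37 - 0\right)^{2} = \left(-37 + 0\right)^{2} = \left(-37\right)^{2} = 1369$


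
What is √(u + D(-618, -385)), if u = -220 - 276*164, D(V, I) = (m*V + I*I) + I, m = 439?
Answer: I*√168946 ≈ 411.03*I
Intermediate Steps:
D(V, I) = I + I² + 439*V (D(V, I) = (439*V + I*I) + I = (439*V + I²) + I = (I² + 439*V) + I = I + I² + 439*V)
u = -45484 (u = -220 - 45264 = -45484)
√(u + D(-618, -385)) = √(-45484 + (-385 + (-385)² + 439*(-618))) = √(-45484 + (-385 + 148225 - 271302)) = √(-45484 - 123462) = √(-168946) = I*√168946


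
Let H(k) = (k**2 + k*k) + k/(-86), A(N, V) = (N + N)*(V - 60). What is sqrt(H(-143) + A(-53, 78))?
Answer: 201*sqrt(7138)/86 ≈ 197.46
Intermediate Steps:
A(N, V) = 2*N*(-60 + V) (A(N, V) = (2*N)*(-60 + V) = 2*N*(-60 + V))
H(k) = 2*k**2 - k/86 (H(k) = (k**2 + k**2) + k*(-1/86) = 2*k**2 - k/86)
sqrt(H(-143) + A(-53, 78)) = sqrt((1/86)*(-143)*(-1 + 172*(-143)) + 2*(-53)*(-60 + 78)) = sqrt((1/86)*(-143)*(-1 - 24596) + 2*(-53)*18) = sqrt((1/86)*(-143)*(-24597) - 1908) = sqrt(3517371/86 - 1908) = sqrt(3353283/86) = 201*sqrt(7138)/86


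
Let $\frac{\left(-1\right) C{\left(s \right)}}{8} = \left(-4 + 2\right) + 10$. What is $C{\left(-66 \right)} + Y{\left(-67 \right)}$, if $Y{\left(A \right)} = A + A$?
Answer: $-198$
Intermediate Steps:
$C{\left(s \right)} = -64$ ($C{\left(s \right)} = - 8 \left(\left(-4 + 2\right) + 10\right) = - 8 \left(-2 + 10\right) = \left(-8\right) 8 = -64$)
$Y{\left(A \right)} = 2 A$
$C{\left(-66 \right)} + Y{\left(-67 \right)} = -64 + 2 \left(-67\right) = -64 - 134 = -198$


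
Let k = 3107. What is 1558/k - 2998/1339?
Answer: -556048/320021 ≈ -1.7375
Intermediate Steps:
1558/k - 2998/1339 = 1558/3107 - 2998/1339 = -556048/320021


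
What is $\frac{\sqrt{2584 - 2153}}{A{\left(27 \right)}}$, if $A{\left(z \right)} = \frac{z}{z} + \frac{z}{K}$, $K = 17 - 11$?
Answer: $\frac{2 \sqrt{431}}{11} \approx 3.7746$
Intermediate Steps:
$K = 6$ ($K = 17 - 11 = 6$)
$A{\left(z \right)} = 1 + \frac{z}{6}$ ($A{\left(z \right)} = \frac{z}{z} + \frac{z}{6} = 1 + z \frac{1}{6} = 1 + \frac{z}{6}$)
$\frac{\sqrt{2584 - 2153}}{A{\left(27 \right)}} = \frac{\sqrt{2584 - 2153}}{1 + \frac{1}{6} \cdot 27} = \frac{\sqrt{431}}{1 + \frac{9}{2}} = \frac{\sqrt{431}}{\frac{11}{2}} = \sqrt{431} \cdot \frac{2}{11} = \frac{2 \sqrt{431}}{11}$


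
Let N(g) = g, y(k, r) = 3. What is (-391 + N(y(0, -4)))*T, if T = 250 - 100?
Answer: -58200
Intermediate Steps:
T = 150
(-391 + N(y(0, -4)))*T = (-391 + 3)*150 = -388*150 = -58200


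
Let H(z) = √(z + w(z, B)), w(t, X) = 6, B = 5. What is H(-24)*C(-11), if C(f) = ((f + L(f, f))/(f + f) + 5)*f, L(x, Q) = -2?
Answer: -369*I*√2/2 ≈ -260.92*I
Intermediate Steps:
C(f) = f*(5 + (-2 + f)/(2*f)) (C(f) = ((f - 2)/(f + f) + 5)*f = ((-2 + f)/((2*f)) + 5)*f = ((-2 + f)*(1/(2*f)) + 5)*f = ((-2 + f)/(2*f) + 5)*f = (5 + (-2 + f)/(2*f))*f = f*(5 + (-2 + f)/(2*f)))
H(z) = √(6 + z) (H(z) = √(z + 6) = √(6 + z))
H(-24)*C(-11) = √(6 - 24)*(-1 + (11/2)*(-11)) = √(-18)*(-1 - 121/2) = (3*I*√2)*(-123/2) = -369*I*√2/2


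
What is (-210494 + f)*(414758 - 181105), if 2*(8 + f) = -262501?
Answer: -159702993765/2 ≈ -7.9852e+10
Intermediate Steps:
f = -262517/2 (f = -8 + (1/2)*(-262501) = -8 - 262501/2 = -262517/2 ≈ -1.3126e+5)
(-210494 + f)*(414758 - 181105) = (-210494 - 262517/2)*(414758 - 181105) = -683505/2*233653 = -159702993765/2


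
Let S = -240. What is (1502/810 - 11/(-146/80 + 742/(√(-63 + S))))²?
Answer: 49*(212000330720*√303 + 9803612648737*I)/(164025*(4333280*√303 + 879287713*I)) ≈ 3.4132 - 0.96096*I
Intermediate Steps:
(1502/810 - 11/(-146/80 + 742/(√(-63 + S))))² = (1502/810 - 11/(-146/80 + 742/(√(-63 - 240))))² = (1502*(1/810) - 11/(-146*1/80 + 742/(√(-303))))² = (751/405 - 11/(-73/40 + 742/((I*√303))))² = (751/405 - 11/(-73/40 + 742*(-I*√303/303)))² = (751/405 - 11/(-73/40 - 742*I*√303/303))²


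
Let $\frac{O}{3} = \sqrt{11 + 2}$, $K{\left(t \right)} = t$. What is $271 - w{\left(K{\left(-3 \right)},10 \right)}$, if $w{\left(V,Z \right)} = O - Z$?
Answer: $281 - 3 \sqrt{13} \approx 270.18$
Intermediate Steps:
$O = 3 \sqrt{13}$ ($O = 3 \sqrt{11 + 2} = 3 \sqrt{13} \approx 10.817$)
$w{\left(V,Z \right)} = - Z + 3 \sqrt{13}$ ($w{\left(V,Z \right)} = 3 \sqrt{13} - Z = - Z + 3 \sqrt{13}$)
$271 - w{\left(K{\left(-3 \right)},10 \right)} = 271 - \left(\left(-1\right) 10 + 3 \sqrt{13}\right) = 271 - \left(-10 + 3 \sqrt{13}\right) = 271 + \left(10 - 3 \sqrt{13}\right) = 281 - 3 \sqrt{13}$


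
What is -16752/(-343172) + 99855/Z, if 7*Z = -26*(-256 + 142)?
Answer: 19993477779/84763484 ≈ 235.87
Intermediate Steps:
Z = 2964/7 (Z = (-26*(-256 + 142))/7 = (-26*(-114))/7 = (⅐)*2964 = 2964/7 ≈ 423.43)
-16752/(-343172) + 99855/Z = -16752/(-343172) + 99855/(2964/7) = -16752*(-1/343172) + 99855*(7/2964) = 4188/85793 + 232995/988 = 19993477779/84763484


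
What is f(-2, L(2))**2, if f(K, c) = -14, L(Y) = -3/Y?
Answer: 196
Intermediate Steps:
f(-2, L(2))**2 = (-14)**2 = 196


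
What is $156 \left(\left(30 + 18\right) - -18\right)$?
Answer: $10296$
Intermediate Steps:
$156 \left(\left(30 + 18\right) - -18\right) = 156 \left(48 + \left(-6 + 24\right)\right) = 156 \left(48 + 18\right) = 156 \cdot 66 = 10296$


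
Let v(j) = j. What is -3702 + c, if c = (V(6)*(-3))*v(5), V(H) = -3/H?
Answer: -7389/2 ≈ -3694.5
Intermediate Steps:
c = 15/2 (c = (-3/6*(-3))*5 = (-3*⅙*(-3))*5 = -½*(-3)*5 = (3/2)*5 = 15/2 ≈ 7.5000)
-3702 + c = -3702 + 15/2 = -7389/2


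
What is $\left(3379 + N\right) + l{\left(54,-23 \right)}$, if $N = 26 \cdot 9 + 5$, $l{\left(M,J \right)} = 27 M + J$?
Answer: $5053$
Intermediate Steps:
$l{\left(M,J \right)} = J + 27 M$
$N = 239$ ($N = 234 + 5 = 239$)
$\left(3379 + N\right) + l{\left(54,-23 \right)} = \left(3379 + 239\right) + \left(-23 + 27 \cdot 54\right) = 3618 + \left(-23 + 1458\right) = 3618 + 1435 = 5053$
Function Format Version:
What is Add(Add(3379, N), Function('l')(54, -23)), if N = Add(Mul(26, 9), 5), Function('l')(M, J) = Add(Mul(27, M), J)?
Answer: 5053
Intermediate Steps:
Function('l')(M, J) = Add(J, Mul(27, M))
N = 239 (N = Add(234, 5) = 239)
Add(Add(3379, N), Function('l')(54, -23)) = Add(Add(3379, 239), Add(-23, Mul(27, 54))) = Add(3618, Add(-23, 1458)) = Add(3618, 1435) = 5053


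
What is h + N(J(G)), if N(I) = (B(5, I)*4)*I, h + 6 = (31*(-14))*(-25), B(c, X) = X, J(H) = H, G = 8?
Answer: 11100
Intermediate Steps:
h = 10844 (h = -6 + (31*(-14))*(-25) = -6 - 434*(-25) = -6 + 10850 = 10844)
N(I) = 4*I**2 (N(I) = (I*4)*I = (4*I)*I = 4*I**2)
h + N(J(G)) = 10844 + 4*8**2 = 10844 + 4*64 = 10844 + 256 = 11100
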